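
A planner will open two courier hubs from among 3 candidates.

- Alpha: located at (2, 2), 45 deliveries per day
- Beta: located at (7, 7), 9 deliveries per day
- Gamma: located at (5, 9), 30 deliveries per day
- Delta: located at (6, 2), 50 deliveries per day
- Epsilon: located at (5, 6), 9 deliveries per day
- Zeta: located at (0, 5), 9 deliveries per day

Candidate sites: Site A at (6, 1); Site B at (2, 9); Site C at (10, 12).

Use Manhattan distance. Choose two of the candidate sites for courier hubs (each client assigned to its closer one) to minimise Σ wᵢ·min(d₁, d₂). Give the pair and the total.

{Site A, Site B}, total 536

Evaluate every pair (each demand assigned to the nearer of the two):
  {Site A, Site B}: total = 536
  {Site A, Site C}: total = 722
  {Site B, Site C}: total = 1126
Best pair: {Site A, Site B} with total 536.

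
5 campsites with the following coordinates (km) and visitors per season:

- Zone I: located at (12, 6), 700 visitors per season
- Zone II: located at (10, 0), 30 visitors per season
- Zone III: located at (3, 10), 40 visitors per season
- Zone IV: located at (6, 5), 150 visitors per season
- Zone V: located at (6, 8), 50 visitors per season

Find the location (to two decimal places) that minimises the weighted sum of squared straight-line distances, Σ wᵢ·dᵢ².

The minimiser of Σwᵢ‖p−pᵢ‖² is the weighted centroid p* = (Σwᵢpᵢ)/(Σwᵢ).
Σwᵢ = 970.
Σwᵢxᵢ = 700·12 + 30·10 + 40·3 + 150·6 + 50·6 = 10020.
Σwᵢyᵢ = 700·6 + 30·0 + 40·10 + 150·5 + 50·8 = 5750.
x* = 10020/970 = 10.33, y* = 5750/970 = 5.93.

(10.33, 5.93)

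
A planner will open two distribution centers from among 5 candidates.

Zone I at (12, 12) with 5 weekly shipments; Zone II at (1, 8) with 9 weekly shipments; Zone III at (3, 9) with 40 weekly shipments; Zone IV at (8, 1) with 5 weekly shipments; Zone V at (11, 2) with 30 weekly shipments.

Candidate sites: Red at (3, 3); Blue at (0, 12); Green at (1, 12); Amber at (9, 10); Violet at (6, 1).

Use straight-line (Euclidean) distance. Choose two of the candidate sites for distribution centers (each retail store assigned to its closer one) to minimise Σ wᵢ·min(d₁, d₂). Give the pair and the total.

Evaluate every pair (each demand assigned to the nearer of the two):
  {Green, Violet}: total = 398.2
  {Blue, Violet}: total = 429.8
  {Green, Amber}: total = 490.9
  {Amber, Violet}: total = 498.5
  {Red, Green}: total = 504.0
  {Red, Violet}: total = 514.1
  {Blue, Amber}: total = 517.5
  {Red, Blue}: total = 535.6
  {Red, Amber}: total = 575.3
  {Blue, Green}: total = 724.7
Best pair: {Green, Violet} with total 398.2.

{Green, Violet}, total 398.2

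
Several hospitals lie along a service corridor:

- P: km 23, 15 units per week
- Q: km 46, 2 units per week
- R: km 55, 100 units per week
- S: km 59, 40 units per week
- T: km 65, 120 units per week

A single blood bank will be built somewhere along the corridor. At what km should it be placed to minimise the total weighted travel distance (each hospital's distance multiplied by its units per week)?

x = 59

For a sum of weighted absolute distances on a line, the optimum is the weighted median (not the mean). Total weight W = 277; half-weight = 138.5.
Sort by position and accumulate weight:
  km 23 (P, w=15) → cum 15
  km 46 (Q, w=2) → cum 17
  km 55 (R, w=100) → cum 117
  km 59 (S, w=40) → cum 157  ≥ 138.5 → median here
  km 65 (T, w=120) → cum 277
Optimal location: km 59.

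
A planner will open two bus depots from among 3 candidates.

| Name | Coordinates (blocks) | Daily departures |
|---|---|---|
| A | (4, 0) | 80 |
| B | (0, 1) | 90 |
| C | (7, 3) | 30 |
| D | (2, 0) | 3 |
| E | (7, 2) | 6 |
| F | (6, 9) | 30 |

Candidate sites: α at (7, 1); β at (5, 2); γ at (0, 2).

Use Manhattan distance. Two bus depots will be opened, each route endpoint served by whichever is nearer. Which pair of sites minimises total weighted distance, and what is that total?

{β, γ}, total 684

Evaluate every pair (each demand assigned to the nearer of the two):
  {β, γ}: total = 684
  {α, γ}: total = 758
  {α, β}: total = 1101
Best pair: {β, γ} with total 684.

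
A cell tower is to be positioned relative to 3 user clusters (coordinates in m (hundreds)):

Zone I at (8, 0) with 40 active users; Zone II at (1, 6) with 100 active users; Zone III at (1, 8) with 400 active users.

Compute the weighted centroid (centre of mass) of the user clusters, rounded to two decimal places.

(1.52, 7.04)

The minimiser of Σwᵢ‖p−pᵢ‖² is the weighted centroid p* = (Σwᵢpᵢ)/(Σwᵢ).
Σwᵢ = 540.
Σwᵢxᵢ = 40·8 + 100·1 + 400·1 = 820.
Σwᵢyᵢ = 40·0 + 100·6 + 400·8 = 3800.
x* = 820/540 = 1.52, y* = 3800/540 = 7.04.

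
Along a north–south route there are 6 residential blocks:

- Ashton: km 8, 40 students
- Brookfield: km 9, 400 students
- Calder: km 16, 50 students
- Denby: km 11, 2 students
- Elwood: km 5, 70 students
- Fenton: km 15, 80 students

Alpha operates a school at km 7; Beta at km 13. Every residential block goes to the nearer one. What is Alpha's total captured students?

The indifferent point is the midpoint (7+13)/2 = 10; residential blocks left of it (closer to Alpha at 7) go to Alpha, those right go to Beta.
  Elwood at 5 (w=70) → Alpha
  Ashton at 8 (w=40) → Alpha
  Brookfield at 9 (w=400) → Alpha
  Denby at 11 (w=2) → Beta
  Fenton at 15 (w=80) → Beta
  Calder at 16 (w=50) → Beta
Alpha captures 510; Beta captures 132.

510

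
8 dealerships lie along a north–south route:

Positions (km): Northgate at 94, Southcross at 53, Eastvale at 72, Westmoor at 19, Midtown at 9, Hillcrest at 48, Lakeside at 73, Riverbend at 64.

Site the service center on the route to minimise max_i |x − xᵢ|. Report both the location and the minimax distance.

location 51.5, max distance 42.5

The 1-center on a line is the midpoint of the two extreme points: leftmost at 9, rightmost at 94.
Optimal location = (9 + 94)/2 = 51.5; maximum distance = (94 − 9)/2 = 42.5.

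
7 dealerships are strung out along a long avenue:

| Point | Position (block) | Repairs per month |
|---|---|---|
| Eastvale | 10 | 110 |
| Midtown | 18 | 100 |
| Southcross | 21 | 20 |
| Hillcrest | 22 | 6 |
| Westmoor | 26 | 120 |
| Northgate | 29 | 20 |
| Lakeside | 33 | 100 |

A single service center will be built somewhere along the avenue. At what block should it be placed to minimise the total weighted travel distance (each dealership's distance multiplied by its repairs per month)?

For a sum of weighted absolute distances on a line, the optimum is the weighted median (not the mean). Total weight W = 476; half-weight = 238.
Sort by position and accumulate weight:
  block 10 (Eastvale, w=110) → cum 110
  block 18 (Midtown, w=100) → cum 210
  block 21 (Southcross, w=20) → cum 230
  block 22 (Hillcrest, w=6) → cum 236
  block 26 (Westmoor, w=120) → cum 356  ≥ 238 → median here
  block 29 (Northgate, w=20) → cum 376
  block 33 (Lakeside, w=100) → cum 476
Optimal location: block 26.

x = 26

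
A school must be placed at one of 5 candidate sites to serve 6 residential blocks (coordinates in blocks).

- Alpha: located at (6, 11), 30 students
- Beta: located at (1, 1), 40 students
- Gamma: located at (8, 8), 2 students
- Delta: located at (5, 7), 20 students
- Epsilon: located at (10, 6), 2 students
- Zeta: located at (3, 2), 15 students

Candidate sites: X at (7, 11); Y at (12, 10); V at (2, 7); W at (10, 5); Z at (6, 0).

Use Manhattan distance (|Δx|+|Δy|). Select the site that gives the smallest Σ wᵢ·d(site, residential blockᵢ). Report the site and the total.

Total weighted distance at each candidate:
  X (7, 11): total = 1009
  Y (12, 10): total = 1489
  V (2, 7): total = 702
  W (10, 5): total = 1122
  Z (6, 0): total = 845
Minimum is at V with total 702 blocks.

V, total 702 blocks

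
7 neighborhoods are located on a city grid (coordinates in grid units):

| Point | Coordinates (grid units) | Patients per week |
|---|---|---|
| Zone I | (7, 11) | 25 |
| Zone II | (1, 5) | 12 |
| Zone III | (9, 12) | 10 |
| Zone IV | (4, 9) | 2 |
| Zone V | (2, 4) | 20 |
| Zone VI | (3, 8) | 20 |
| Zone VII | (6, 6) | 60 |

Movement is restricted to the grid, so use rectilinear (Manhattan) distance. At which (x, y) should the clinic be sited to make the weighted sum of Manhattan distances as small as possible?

Manhattan distance separates: Σwᵢ(|x−xᵢ|+|y−yᵢ|) = Σwᵢ|x−xᵢ| + Σwᵢ|y−yᵢ|, so x and y are optimised independently as 1-D weighted medians.
Total weight W = 149; half = 74.5.
x-coordinate, sorted with cumulative weight:
  x=1 (Zone II, w=12) cum 12
  x=2 (Zone V, w=20) cum 32
  x=3 (Zone VI, w=20) cum 52
  x=4 (Zone IV, w=2) cum 54
  x=6 (Zone VII, w=60) cum 114  ← median
  x=7 (Zone I, w=25) cum 139
  x=9 (Zone III, w=10) cum 149
⇒ x* = 6
y-coordinate, sorted with cumulative weight:
  y=4 (Zone V, w=20) cum 20
  y=5 (Zone II, w=12) cum 32
  y=6 (Zone VII, w=60) cum 92  ← median
  y=8 (Zone VI, w=20) cum 112
  y=9 (Zone IV, w=2) cum 114
  y=11 (Zone I, w=25) cum 139
  y=12 (Zone III, w=10) cum 149
⇒ y* = 6

(6, 6)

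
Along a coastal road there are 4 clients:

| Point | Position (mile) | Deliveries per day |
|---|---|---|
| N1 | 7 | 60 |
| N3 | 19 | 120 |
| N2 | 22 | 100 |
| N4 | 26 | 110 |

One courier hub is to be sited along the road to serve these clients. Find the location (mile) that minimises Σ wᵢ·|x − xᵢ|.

For a sum of weighted absolute distances on a line, the optimum is the weighted median (not the mean). Total weight W = 390; half-weight = 195.
Sort by position and accumulate weight:
  mile 7 (N1, w=60) → cum 60
  mile 19 (N3, w=120) → cum 180
  mile 22 (N2, w=100) → cum 280  ≥ 195 → median here
  mile 26 (N4, w=110) → cum 390
Optimal location: mile 22.

x = 22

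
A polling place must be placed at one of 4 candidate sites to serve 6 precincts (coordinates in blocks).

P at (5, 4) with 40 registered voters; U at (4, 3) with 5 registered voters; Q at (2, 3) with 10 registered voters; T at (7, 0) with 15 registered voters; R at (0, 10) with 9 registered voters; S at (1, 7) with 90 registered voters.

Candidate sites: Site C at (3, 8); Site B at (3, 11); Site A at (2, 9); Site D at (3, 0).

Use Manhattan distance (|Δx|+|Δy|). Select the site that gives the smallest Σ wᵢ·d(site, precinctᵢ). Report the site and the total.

Total weighted distance at each candidate:
  Site C (3, 8): total = 825
  Site B (3, 11): total = 1296
  Site A (2, 9): total = 927
  Site D (3, 0): total = 1287
Minimum is at Site C with total 825 blocks.

Site C, total 825 blocks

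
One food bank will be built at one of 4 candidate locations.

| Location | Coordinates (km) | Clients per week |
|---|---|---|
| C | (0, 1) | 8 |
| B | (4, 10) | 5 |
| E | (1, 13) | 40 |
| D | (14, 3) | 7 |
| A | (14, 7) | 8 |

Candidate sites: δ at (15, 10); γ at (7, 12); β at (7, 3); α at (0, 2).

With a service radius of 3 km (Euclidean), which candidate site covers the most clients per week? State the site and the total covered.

α, covering 8

Coverage radius r = 3 km; a point is covered iff (Δx)²+(Δy)² ≤ 3² = 9.
  δ (15, 10): covers {none} → 0
  γ (7, 12): covers {none} → 0
  β (7, 3): covers {none} → 0
  α (0, 2): covers {C} → 8
Maximum coverage at α: 8 clients per week.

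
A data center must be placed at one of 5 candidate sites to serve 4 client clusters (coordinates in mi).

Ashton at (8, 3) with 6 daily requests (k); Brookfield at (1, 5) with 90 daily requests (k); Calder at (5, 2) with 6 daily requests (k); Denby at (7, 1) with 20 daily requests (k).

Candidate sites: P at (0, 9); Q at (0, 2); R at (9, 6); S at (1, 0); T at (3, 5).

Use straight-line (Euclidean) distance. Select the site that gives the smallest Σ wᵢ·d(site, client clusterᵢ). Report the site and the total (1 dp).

Total weighted distance at each candidate:
  P (0, 9): total = 695.3
  Q (0, 2): total = 504.4
  R (9, 6): total = 886.2
  S (1, 0): total = 644.2
  T (3, 5): total = 347.1
Minimum is at T with total 347.1 mi.

T, total 347.1 mi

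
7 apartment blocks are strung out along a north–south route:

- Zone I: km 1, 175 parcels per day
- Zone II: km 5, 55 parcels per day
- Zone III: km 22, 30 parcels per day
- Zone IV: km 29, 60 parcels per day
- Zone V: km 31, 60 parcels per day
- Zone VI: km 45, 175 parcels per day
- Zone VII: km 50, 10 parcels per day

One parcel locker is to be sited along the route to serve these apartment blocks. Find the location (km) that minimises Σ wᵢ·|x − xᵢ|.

For a sum of weighted absolute distances on a line, the optimum is the weighted median (not the mean). Total weight W = 565; half-weight = 282.5.
Sort by position and accumulate weight:
  km 1 (Zone I, w=175) → cum 175
  km 5 (Zone II, w=55) → cum 230
  km 22 (Zone III, w=30) → cum 260
  km 29 (Zone IV, w=60) → cum 320  ≥ 282.5 → median here
  km 31 (Zone V, w=60) → cum 380
  km 45 (Zone VI, w=175) → cum 555
  km 50 (Zone VII, w=10) → cum 565
Optimal location: km 29.

x = 29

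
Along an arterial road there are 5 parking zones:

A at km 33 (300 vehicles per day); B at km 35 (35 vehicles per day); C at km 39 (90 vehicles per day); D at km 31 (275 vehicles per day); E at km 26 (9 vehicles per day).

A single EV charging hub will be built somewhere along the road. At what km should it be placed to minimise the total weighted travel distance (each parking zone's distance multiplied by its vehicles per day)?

For a sum of weighted absolute distances on a line, the optimum is the weighted median (not the mean). Total weight W = 709; half-weight = 354.5.
Sort by position and accumulate weight:
  km 26 (E, w=9) → cum 9
  km 31 (D, w=275) → cum 284
  km 33 (A, w=300) → cum 584  ≥ 354.5 → median here
  km 35 (B, w=35) → cum 619
  km 39 (C, w=90) → cum 709
Optimal location: km 33.

x = 33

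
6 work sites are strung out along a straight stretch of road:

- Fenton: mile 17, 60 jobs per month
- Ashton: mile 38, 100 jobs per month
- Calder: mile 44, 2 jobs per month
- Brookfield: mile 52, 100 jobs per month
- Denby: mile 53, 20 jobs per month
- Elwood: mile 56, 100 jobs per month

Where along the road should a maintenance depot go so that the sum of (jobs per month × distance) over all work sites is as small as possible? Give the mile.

For a sum of weighted absolute distances on a line, the optimum is the weighted median (not the mean). Total weight W = 382; half-weight = 191.
Sort by position and accumulate weight:
  mile 17 (Fenton, w=60) → cum 60
  mile 38 (Ashton, w=100) → cum 160
  mile 44 (Calder, w=2) → cum 162
  mile 52 (Brookfield, w=100) → cum 262  ≥ 191 → median here
  mile 53 (Denby, w=20) → cum 282
  mile 56 (Elwood, w=100) → cum 382
Optimal location: mile 52.

x = 52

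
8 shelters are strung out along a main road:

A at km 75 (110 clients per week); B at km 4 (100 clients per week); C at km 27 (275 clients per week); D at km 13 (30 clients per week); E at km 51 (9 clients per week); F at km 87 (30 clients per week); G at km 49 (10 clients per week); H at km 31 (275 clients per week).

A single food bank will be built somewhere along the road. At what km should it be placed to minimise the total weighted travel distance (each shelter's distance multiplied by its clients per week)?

For a sum of weighted absolute distances on a line, the optimum is the weighted median (not the mean). Total weight W = 839; half-weight = 419.5.
Sort by position and accumulate weight:
  km 4 (B, w=100) → cum 100
  km 13 (D, w=30) → cum 130
  km 27 (C, w=275) → cum 405
  km 31 (H, w=275) → cum 680  ≥ 419.5 → median here
  km 49 (G, w=10) → cum 690
  km 51 (E, w=9) → cum 699
  km 75 (A, w=110) → cum 809
  km 87 (F, w=30) → cum 839
Optimal location: km 31.

x = 31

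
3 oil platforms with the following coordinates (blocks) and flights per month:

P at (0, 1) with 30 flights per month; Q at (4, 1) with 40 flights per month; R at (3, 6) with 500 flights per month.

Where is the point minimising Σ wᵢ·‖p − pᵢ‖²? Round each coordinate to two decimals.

The minimiser of Σwᵢ‖p−pᵢ‖² is the weighted centroid p* = (Σwᵢpᵢ)/(Σwᵢ).
Σwᵢ = 570.
Σwᵢxᵢ = 30·0 + 40·4 + 500·3 = 1660.
Σwᵢyᵢ = 30·1 + 40·1 + 500·6 = 3070.
x* = 1660/570 = 2.91, y* = 3070/570 = 5.39.

(2.91, 5.39)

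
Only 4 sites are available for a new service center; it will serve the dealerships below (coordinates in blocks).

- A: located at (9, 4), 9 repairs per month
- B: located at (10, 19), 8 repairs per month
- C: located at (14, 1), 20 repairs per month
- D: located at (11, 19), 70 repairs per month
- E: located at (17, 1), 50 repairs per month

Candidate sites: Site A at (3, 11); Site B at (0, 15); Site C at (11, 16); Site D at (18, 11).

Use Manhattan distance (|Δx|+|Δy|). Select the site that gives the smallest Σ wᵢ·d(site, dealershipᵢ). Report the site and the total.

Site C, total 1778 blocks

Total weighted distance at each candidate:
  Site A (3, 11): total = 2977
  Site B (0, 15): total = 3452
  Site C (11, 16): total = 1778
  Site D (18, 11): total = 2152
Minimum is at Site C with total 1778 blocks.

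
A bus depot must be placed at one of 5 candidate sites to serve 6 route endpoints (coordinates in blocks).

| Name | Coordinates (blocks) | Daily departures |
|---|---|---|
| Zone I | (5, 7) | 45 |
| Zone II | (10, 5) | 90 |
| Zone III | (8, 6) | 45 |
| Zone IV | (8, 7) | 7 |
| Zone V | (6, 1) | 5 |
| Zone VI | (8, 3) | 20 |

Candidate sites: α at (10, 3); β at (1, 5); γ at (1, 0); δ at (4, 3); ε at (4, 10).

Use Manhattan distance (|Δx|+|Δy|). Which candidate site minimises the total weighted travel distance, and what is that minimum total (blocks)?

α, total 922 blocks

Total weighted distance at each candidate:
  α (10, 3): total = 922
  β (1, 5): total = 1728
  γ (1, 0): total = 2668
  δ (4, 3): total = 1416
  ε (4, 10): total = 1854
Minimum is at α with total 922 blocks.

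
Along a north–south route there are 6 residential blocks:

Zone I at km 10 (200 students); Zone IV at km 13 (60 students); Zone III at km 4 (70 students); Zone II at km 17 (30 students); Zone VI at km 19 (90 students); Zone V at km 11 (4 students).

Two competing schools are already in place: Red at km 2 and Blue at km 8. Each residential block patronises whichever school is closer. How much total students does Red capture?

70

The indifferent point is the midpoint (2+8)/2 = 5; residential blocks left of it (closer to Red at 2) go to Red, those right go to Blue.
  Zone III at 4 (w=70) → Red
  Zone I at 10 (w=200) → Blue
  Zone V at 11 (w=4) → Blue
  Zone IV at 13 (w=60) → Blue
  Zone II at 17 (w=30) → Blue
  Zone VI at 19 (w=90) → Blue
Red captures 70; Blue captures 384.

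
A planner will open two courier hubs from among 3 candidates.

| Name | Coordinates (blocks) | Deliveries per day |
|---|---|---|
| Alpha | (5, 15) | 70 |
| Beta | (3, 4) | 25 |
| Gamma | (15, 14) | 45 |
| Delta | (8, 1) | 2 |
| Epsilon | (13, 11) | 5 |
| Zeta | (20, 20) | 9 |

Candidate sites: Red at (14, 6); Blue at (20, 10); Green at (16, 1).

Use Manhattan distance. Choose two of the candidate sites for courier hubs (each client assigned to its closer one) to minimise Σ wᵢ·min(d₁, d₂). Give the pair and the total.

Evaluate every pair (each demand assigned to the nearer of the two):
  {Red, Blue}: total = 2132
  {Red, Green}: total = 2216
  {Blue, Green}: total = 2351
Best pair: {Red, Blue} with total 2132.

{Red, Blue}, total 2132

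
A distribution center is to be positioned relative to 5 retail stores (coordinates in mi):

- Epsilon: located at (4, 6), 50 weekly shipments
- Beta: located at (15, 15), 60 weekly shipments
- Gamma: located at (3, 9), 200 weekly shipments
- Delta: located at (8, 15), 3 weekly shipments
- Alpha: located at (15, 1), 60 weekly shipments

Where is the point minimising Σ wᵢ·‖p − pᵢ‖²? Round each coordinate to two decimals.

The minimiser of Σwᵢ‖p−pᵢ‖² is the weighted centroid p* = (Σwᵢpᵢ)/(Σwᵢ).
Σwᵢ = 373.
Σwᵢxᵢ = 50·4 + 60·15 + 200·3 + 3·8 + 60·15 = 2624.
Σwᵢyᵢ = 50·6 + 60·15 + 200·9 + 3·15 + 60·1 = 3105.
x* = 2624/373 = 7.03, y* = 3105/373 = 8.32.

(7.03, 8.32)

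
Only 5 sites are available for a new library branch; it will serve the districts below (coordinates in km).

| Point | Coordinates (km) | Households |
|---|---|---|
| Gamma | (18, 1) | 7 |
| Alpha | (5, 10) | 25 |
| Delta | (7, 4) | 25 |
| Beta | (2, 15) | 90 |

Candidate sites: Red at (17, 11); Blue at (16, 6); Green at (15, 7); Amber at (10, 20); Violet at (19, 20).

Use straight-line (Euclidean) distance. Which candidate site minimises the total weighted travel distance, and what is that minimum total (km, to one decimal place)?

Total weighted distance at each candidate:
  Red (17, 11): total = 2073.7
  Blue (16, 6): total = 2058.7
  Green (15, 7): total = 1895.4
  Amber (10, 20): total = 1679.8
  Violet (19, 20): total = 2658.1
Minimum is at Amber with total 1679.8 km.

Amber, total 1679.8 km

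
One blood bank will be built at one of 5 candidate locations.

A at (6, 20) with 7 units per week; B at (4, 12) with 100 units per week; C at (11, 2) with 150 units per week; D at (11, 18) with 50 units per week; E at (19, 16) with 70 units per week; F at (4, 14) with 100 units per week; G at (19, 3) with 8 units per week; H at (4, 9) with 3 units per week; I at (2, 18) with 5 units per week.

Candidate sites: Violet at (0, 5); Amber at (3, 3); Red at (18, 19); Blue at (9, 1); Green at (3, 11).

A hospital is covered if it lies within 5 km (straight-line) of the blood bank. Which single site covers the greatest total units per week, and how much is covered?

Coverage radius r = 5 km; a point is covered iff (Δx)²+(Δy)² ≤ 5² = 25.
  Violet (0, 5): covers {none} → 0
  Amber (3, 3): covers {none} → 0
  Red (18, 19): covers {E} → 70
  Blue (9, 1): covers {C} → 150
  Green (3, 11): covers {B, F, H} → 203
Maximum coverage at Green: 203 units per week.

Green, covering 203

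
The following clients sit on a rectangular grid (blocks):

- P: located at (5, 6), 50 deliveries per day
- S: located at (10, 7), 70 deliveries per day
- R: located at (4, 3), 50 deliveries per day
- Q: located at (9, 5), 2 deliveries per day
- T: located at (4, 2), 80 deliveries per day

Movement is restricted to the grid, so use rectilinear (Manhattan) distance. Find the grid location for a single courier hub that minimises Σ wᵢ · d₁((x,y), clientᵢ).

Manhattan distance separates: Σwᵢ(|x−xᵢ|+|y−yᵢ|) = Σwᵢ|x−xᵢ| + Σwᵢ|y−yᵢ|, so x and y are optimised independently as 1-D weighted medians.
Total weight W = 252; half = 126.
x-coordinate, sorted with cumulative weight:
  x=4 (R, w=50) cum 50
  x=4 (T, w=80) cum 130  ← median
  x=5 (P, w=50) cum 180
  x=9 (Q, w=2) cum 182
  x=10 (S, w=70) cum 252
⇒ x* = 4
y-coordinate, sorted with cumulative weight:
  y=2 (T, w=80) cum 80
  y=3 (R, w=50) cum 130  ← median
  y=5 (Q, w=2) cum 132
  y=6 (P, w=50) cum 182
  y=7 (S, w=70) cum 252
⇒ y* = 3

(4, 3)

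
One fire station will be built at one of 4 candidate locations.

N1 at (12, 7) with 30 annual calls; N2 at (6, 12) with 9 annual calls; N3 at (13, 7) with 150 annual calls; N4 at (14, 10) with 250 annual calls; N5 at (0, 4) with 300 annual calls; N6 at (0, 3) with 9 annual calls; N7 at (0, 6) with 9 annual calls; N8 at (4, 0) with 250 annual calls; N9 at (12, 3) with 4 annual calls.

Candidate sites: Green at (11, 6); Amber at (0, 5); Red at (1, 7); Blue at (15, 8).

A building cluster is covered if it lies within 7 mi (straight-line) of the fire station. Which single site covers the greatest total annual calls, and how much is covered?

Coverage radius r = 7 mi; a point is covered iff (Δx)²+(Δy)² ≤ 7² = 49.
  Green (11, 6): covers {N1, N3, N4, N9} → 434
  Amber (0, 5): covers {N5, N6, N7, N8} → 568
  Red (1, 7): covers {N5, N6, N7} → 318
  Blue (15, 8): covers {N1, N3, N4, N9} → 434
Maximum coverage at Amber: 568 annual calls.

Amber, covering 568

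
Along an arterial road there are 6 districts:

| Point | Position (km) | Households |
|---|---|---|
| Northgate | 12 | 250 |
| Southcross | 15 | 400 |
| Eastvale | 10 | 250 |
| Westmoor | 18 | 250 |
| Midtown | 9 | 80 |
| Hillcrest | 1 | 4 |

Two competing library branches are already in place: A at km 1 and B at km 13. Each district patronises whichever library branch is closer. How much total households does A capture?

The indifferent point is the midpoint (1+13)/2 = 7; districts left of it (closer to A at 1) go to A, those right go to B.
  Hillcrest at 1 (w=4) → A
  Midtown at 9 (w=80) → B
  Eastvale at 10 (w=250) → B
  Northgate at 12 (w=250) → B
  Southcross at 15 (w=400) → B
  Westmoor at 18 (w=250) → B
A captures 4; B captures 1230.

4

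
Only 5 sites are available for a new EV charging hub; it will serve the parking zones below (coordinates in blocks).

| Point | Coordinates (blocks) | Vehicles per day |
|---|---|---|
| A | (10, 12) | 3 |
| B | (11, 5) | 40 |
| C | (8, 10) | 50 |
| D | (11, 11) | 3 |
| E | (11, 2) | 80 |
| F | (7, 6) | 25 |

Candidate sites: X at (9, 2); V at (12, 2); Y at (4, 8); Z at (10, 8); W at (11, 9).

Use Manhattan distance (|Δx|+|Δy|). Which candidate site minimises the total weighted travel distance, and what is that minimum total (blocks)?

Total weighted distance at each candidate:
  X (9, 2): total = 1026
  V (12, 2): total = 1131
  Y (4, 8): total = 1925
  Z (10, 8): total = 1069
  W (11, 9): total = 1113
Minimum is at X with total 1026 blocks.

X, total 1026 blocks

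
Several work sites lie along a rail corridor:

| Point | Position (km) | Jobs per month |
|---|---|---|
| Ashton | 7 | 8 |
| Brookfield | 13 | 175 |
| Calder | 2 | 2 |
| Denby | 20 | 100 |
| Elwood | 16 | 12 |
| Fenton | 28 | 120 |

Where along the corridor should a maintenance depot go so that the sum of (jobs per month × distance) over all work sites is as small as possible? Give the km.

For a sum of weighted absolute distances on a line, the optimum is the weighted median (not the mean). Total weight W = 417; half-weight = 208.5.
Sort by position and accumulate weight:
  km 2 (Calder, w=2) → cum 2
  km 7 (Ashton, w=8) → cum 10
  km 13 (Brookfield, w=175) → cum 185
  km 16 (Elwood, w=12) → cum 197
  km 20 (Denby, w=100) → cum 297  ≥ 208.5 → median here
  km 28 (Fenton, w=120) → cum 417
Optimal location: km 20.

x = 20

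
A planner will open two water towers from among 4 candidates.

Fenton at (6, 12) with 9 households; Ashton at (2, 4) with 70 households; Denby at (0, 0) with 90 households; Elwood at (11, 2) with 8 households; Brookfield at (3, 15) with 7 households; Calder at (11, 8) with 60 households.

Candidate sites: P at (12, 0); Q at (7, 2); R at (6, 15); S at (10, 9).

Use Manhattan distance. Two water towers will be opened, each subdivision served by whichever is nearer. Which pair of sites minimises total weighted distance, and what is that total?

Evaluate every pair (each demand assigned to the nearer of the two):
  {Q, S}: total = 1606
  {Q, R}: total = 1980
  {P, Q}: total = 2082
  {P, S}: total = 2288
  {P, R}: total = 2672
  {R, S}: total = 2852
Best pair: {Q, S} with total 1606.

{Q, S}, total 1606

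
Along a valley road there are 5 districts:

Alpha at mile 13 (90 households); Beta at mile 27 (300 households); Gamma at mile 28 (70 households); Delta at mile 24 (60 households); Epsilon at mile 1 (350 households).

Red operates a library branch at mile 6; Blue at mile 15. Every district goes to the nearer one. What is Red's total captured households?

350

The indifferent point is the midpoint (6+15)/2 = 10.5; districts left of it (closer to Red at 6) go to Red, those right go to Blue.
  Epsilon at 1 (w=350) → Red
  Alpha at 13 (w=90) → Blue
  Delta at 24 (w=60) → Blue
  Beta at 27 (w=300) → Blue
  Gamma at 28 (w=70) → Blue
Red captures 350; Blue captures 520.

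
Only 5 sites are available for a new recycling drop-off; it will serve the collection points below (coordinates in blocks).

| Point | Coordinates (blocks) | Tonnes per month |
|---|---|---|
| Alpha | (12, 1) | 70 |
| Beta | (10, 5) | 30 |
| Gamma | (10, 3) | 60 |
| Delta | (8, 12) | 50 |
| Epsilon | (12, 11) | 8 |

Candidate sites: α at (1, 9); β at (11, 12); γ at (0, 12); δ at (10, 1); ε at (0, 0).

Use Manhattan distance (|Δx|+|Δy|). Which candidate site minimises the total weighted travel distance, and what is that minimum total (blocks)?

Total weighted distance at each candidate:
  α (1, 9): total = 3224
  β (11, 12): total = 1846
  γ (0, 12): total = 3764
  δ (10, 1): total = 1126
  ε (0, 0): total = 3324
Minimum is at δ with total 1126 blocks.

δ, total 1126 blocks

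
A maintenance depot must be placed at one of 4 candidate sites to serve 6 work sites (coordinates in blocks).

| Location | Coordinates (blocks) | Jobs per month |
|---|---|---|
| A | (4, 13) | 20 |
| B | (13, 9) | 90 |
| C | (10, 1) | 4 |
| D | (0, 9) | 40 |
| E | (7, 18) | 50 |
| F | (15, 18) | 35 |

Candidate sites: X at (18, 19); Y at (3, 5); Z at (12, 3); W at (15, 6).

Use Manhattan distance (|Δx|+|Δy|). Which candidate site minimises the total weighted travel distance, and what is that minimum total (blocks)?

Total weighted distance at each candidate:
  X (18, 19): total = 3714
  Y (3, 5): total = 3489
  Z (12, 3): total = 3356
  W (15, 6): total = 2990
Minimum is at W with total 2990 blocks.

W, total 2990 blocks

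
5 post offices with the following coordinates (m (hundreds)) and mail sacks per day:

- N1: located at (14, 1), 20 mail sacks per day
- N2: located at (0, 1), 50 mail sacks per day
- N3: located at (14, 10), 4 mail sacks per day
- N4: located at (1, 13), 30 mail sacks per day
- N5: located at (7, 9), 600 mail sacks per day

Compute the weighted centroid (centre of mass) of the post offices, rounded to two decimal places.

(6.49, 8.38)

The minimiser of Σwᵢ‖p−pᵢ‖² is the weighted centroid p* = (Σwᵢpᵢ)/(Σwᵢ).
Σwᵢ = 704.
Σwᵢxᵢ = 20·14 + 50·0 + 4·14 + 30·1 + 600·7 = 4566.
Σwᵢyᵢ = 20·1 + 50·1 + 4·10 + 30·13 + 600·9 = 5900.
x* = 4566/704 = 6.49, y* = 5900/704 = 8.38.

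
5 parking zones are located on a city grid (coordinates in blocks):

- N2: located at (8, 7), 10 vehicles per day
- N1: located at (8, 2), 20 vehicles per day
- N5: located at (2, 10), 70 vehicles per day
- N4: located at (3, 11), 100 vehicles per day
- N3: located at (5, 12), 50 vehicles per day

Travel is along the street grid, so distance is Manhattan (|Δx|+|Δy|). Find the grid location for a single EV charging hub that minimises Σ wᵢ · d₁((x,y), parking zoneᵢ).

(3, 11)

Manhattan distance separates: Σwᵢ(|x−xᵢ|+|y−yᵢ|) = Σwᵢ|x−xᵢ| + Σwᵢ|y−yᵢ|, so x and y are optimised independently as 1-D weighted medians.
Total weight W = 250; half = 125.
x-coordinate, sorted with cumulative weight:
  x=2 (N5, w=70) cum 70
  x=3 (N4, w=100) cum 170  ← median
  x=5 (N3, w=50) cum 220
  x=8 (N2, w=10) cum 230
  x=8 (N1, w=20) cum 250
⇒ x* = 3
y-coordinate, sorted with cumulative weight:
  y=2 (N1, w=20) cum 20
  y=7 (N2, w=10) cum 30
  y=10 (N5, w=70) cum 100
  y=11 (N4, w=100) cum 200  ← median
  y=12 (N3, w=50) cum 250
⇒ y* = 11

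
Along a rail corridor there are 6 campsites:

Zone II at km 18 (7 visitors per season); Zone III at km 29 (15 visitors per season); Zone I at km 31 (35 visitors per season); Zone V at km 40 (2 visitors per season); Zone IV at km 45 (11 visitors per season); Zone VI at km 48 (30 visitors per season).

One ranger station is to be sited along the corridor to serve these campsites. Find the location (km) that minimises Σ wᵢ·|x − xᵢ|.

x = 31

For a sum of weighted absolute distances on a line, the optimum is the weighted median (not the mean). Total weight W = 100; half-weight = 50.
Sort by position and accumulate weight:
  km 18 (Zone II, w=7) → cum 7
  km 29 (Zone III, w=15) → cum 22
  km 31 (Zone I, w=35) → cum 57  ≥ 50 → median here
  km 40 (Zone V, w=2) → cum 59
  km 45 (Zone IV, w=11) → cum 70
  km 48 (Zone VI, w=30) → cum 100
Optimal location: km 31.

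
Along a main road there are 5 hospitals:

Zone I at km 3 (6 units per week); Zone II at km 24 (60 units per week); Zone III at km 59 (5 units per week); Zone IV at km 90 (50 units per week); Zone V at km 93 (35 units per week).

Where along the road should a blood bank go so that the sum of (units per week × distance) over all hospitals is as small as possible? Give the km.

x = 90

For a sum of weighted absolute distances on a line, the optimum is the weighted median (not the mean). Total weight W = 156; half-weight = 78.
Sort by position and accumulate weight:
  km 3 (Zone I, w=6) → cum 6
  km 24 (Zone II, w=60) → cum 66
  km 59 (Zone III, w=5) → cum 71
  km 90 (Zone IV, w=50) → cum 121  ≥ 78 → median here
  km 93 (Zone V, w=35) → cum 156
Optimal location: km 90.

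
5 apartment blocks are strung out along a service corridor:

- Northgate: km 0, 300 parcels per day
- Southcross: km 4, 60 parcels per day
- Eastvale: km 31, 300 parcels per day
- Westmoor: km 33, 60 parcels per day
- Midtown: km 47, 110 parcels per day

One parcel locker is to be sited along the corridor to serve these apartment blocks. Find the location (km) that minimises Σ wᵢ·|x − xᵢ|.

For a sum of weighted absolute distances on a line, the optimum is the weighted median (not the mean). Total weight W = 830; half-weight = 415.
Sort by position and accumulate weight:
  km 0 (Northgate, w=300) → cum 300
  km 4 (Southcross, w=60) → cum 360
  km 31 (Eastvale, w=300) → cum 660  ≥ 415 → median here
  km 33 (Westmoor, w=60) → cum 720
  km 47 (Midtown, w=110) → cum 830
Optimal location: km 31.

x = 31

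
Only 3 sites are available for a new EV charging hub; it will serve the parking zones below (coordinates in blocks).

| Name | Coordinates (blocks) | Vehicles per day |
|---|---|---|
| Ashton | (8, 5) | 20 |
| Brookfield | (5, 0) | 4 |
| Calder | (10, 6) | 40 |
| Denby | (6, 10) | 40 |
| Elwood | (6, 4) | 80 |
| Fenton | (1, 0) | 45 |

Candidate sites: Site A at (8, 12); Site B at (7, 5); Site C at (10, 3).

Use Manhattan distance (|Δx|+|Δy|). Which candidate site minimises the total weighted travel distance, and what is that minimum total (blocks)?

Site B, total 1103 blocks

Total weighted distance at each candidate:
  Site A (8, 12): total = 2335
  Site B (7, 5): total = 1103
  Site C (10, 3): total = 1612
Minimum is at Site B with total 1103 blocks.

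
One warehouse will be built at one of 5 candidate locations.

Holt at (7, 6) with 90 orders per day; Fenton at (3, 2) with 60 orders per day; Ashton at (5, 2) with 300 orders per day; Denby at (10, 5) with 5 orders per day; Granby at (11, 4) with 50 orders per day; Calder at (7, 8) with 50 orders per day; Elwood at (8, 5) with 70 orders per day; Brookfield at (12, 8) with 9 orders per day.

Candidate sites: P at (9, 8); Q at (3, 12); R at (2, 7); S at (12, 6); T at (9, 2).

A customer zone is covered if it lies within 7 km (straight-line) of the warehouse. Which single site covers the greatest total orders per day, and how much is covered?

T, covering 634

Coverage radius r = 7 km; a point is covered iff (Δx)²+(Δy)² ≤ 7² = 49.
  P (9, 8): covers {Holt, Denby, Granby, Calder, Elwood, Brookfield} → 274
  Q (3, 12): covers {Calder} → 50
  R (2, 7): covers {Holt, Fenton, Ashton, Calder, Elwood} → 570
  S (12, 6): covers {Holt, Denby, Granby, Calder, Elwood, Brookfield} → 274
  T (9, 2): covers {Holt, Fenton, Ashton, Denby, Granby, Calder, Elwood, Brookfield} → 634
Maximum coverage at T: 634 orders per day.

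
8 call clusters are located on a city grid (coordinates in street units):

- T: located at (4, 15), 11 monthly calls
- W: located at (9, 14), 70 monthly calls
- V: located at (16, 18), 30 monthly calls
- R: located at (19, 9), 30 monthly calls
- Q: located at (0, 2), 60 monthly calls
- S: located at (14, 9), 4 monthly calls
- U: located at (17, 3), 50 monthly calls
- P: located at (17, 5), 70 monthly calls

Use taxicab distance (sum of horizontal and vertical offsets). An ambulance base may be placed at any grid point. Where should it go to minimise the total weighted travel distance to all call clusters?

Manhattan distance separates: Σwᵢ(|x−xᵢ|+|y−yᵢ|) = Σwᵢ|x−xᵢ| + Σwᵢ|y−yᵢ|, so x and y are optimised independently as 1-D weighted medians.
Total weight W = 325; half = 162.5.
x-coordinate, sorted with cumulative weight:
  x=0 (Q, w=60) cum 60
  x=4 (T, w=11) cum 71
  x=9 (W, w=70) cum 141
  x=14 (S, w=4) cum 145
  x=16 (V, w=30) cum 175  ← median
  x=17 (U, w=50) cum 225
  x=17 (P, w=70) cum 295
  x=19 (R, w=30) cum 325
⇒ x* = 16
y-coordinate, sorted with cumulative weight:
  y=2 (Q, w=60) cum 60
  y=3 (U, w=50) cum 110
  y=5 (P, w=70) cum 180  ← median
  y=9 (R, w=30) cum 210
  y=9 (S, w=4) cum 214
  y=14 (W, w=70) cum 284
  y=15 (T, w=11) cum 295
  y=18 (V, w=30) cum 325
⇒ y* = 5

(16, 5)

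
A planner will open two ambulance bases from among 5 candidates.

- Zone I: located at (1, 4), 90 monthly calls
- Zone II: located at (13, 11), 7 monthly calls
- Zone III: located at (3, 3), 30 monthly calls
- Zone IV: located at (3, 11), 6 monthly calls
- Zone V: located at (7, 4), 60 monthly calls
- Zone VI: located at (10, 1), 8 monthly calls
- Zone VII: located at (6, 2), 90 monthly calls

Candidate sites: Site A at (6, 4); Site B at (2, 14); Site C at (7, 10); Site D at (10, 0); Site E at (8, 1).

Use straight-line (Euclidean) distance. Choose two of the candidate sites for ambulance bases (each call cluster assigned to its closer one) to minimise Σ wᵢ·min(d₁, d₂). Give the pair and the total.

{Site A, Site C}, total 892.2

Evaluate every pair (each demand assigned to the nearer of the two):
  {Site A, Site C}: total = 892.2
  {Site A, Site D}: total = 907.9
  {Site A, Site B}: total = 913.1
  {Site A, Site E}: total = 915.9
  {Site C, Site E}: total = 1321.3
  {Site B, Site E}: total = 1351.2
  {Site D, Site E}: total = 1391.3
  {Site C, Site D}: total = 1770.0
  {Site B, Site D}: total = 1924.1
  {Site B, Site C}: total = 2228.6
Best pair: {Site A, Site C} with total 892.2.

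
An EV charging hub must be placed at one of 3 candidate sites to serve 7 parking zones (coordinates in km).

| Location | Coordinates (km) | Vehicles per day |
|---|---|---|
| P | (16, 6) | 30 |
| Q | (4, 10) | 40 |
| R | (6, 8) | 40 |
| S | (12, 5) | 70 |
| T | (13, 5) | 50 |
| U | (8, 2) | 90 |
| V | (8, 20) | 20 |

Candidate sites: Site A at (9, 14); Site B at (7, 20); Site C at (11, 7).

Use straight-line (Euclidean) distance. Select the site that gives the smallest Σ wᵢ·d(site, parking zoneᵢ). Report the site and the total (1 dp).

Total weighted distance at each candidate:
  Site A (9, 14): total = 3205.3
  Site B (7, 20): total = 4955.6
  Site C (11, 7): total = 1751.1
Minimum is at Site C with total 1751.1 km.

Site C, total 1751.1 km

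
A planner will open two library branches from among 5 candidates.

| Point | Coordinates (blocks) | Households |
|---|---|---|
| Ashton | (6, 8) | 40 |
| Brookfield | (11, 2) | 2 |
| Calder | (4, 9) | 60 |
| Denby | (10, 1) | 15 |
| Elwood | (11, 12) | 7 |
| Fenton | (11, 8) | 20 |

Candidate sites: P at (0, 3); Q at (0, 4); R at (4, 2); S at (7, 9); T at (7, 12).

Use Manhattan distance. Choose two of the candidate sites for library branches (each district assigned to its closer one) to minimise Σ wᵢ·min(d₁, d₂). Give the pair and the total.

{R, S}, total 528

Evaluate every pair (each demand assigned to the nearer of the two):
  {R, S}: total = 528
  {S, T}: total = 575
  {P, S}: total = 596
  {Q, S}: total = 596
  {R, T}: total = 867
  {P, T}: total = 952
  {Q, T}: total = 969
  {P, R}: total = 1238
  {Q, R}: total = 1238
  {P, Q}: total = 1577
Best pair: {R, S} with total 528.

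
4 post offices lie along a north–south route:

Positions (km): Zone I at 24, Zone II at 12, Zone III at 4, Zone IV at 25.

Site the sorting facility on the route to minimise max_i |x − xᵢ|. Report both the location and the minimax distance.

The 1-center on a line is the midpoint of the two extreme points: leftmost at 4, rightmost at 25.
Optimal location = (4 + 25)/2 = 14.5; maximum distance = (25 − 4)/2 = 10.5.

location 14.5, max distance 10.5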